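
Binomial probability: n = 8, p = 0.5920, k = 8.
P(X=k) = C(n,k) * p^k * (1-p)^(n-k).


C(8,8) = 1
p^8 = 0.015086
(1-p)^0 = 1.000000
P = 1 * 0.015086 * 1.000000 = 0.0151

P(X=8) = 0.0151


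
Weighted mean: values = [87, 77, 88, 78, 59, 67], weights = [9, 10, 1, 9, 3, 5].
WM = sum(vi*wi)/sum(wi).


Numerator = 87*9 + 77*10 + 88*1 + 78*9 + 59*3 + 67*5 = 2855
Denominator = 9 + 10 + 1 + 9 + 3 + 5 = 37
WM = 2855/37 = 77.1622

WM = 77.1622


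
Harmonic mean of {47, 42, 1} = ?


Sum of reciprocals = 1/47 + 1/42 + 1/1 = 1.045086
HM = 3/1.045086 = 2.8706

HM = 2.8706


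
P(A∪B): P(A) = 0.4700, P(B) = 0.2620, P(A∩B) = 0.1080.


P(A∪B) = 0.4700 + 0.2620 - 0.1080
= 0.7320 - 0.1080
= 0.6240

P(A∪B) = 0.6240


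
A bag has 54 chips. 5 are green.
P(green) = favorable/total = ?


P = 5/54 = 0.0926

P = 0.0926


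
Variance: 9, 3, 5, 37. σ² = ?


Mean = 13.5000
Squared deviations: 20.2500, 110.2500, 72.2500, 552.2500
Sum = 755.0000
Variance = 755.0000/4 = 188.7500

Variance = 188.7500


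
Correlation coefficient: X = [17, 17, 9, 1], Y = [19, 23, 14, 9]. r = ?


Mean X = 11.0000, Mean Y = 16.2500
SD X = 6.633250, SD Y = 5.261891
Cov = 33.500000
r = 33.500000/(6.633250*5.261891) = 0.9598

r = 0.9598


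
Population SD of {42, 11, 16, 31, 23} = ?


Mean = 24.6000
Variance = 121.0400
SD = sqrt(121.0400) = 11.0018

SD = 11.0018


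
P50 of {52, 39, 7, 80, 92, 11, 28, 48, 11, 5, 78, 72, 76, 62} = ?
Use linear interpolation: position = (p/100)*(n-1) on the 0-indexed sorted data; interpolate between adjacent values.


Sorted: 5, 7, 11, 11, 28, 39, 48, 52, 62, 72, 76, 78, 80, 92
n = 14
Index = 50/100 * 13 = 6.5000
Lower = data[6] = 48, Upper = data[7] = 52
P50 = 48 + 0.5000*(4) = 50.0000

P50 = 50.0000


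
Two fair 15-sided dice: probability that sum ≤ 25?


Total outcomes = 15×15 = 225
Favorable (sum ≤ 25): 210
P = 210/225 = 0.9333

P = 0.9333


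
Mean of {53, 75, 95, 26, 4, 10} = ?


Sum = 53 + 75 + 95 + 26 + 4 + 10 = 263
n = 6
Mean = 263/6 = 43.8333

Mean = 43.8333


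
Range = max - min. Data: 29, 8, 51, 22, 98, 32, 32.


Max = 98, Min = 8
Range = 98 - 8 = 90

Range = 90


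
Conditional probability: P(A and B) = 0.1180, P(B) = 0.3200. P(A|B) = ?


P(A|B) = 0.1180/0.3200 = 0.3687

P(A|B) = 0.3687


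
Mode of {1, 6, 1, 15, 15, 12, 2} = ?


Frequencies: 1:2, 2:1, 6:1, 12:1, 15:2
Max frequency = 2
Mode = 1, 15

Mode = 1, 15


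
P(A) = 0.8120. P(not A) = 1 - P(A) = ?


P(not A) = 1 - 0.8120 = 0.1880

P(not A) = 0.1880


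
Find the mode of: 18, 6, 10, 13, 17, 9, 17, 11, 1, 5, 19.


Frequencies: 1:1, 5:1, 6:1, 9:1, 10:1, 11:1, 13:1, 17:2, 18:1, 19:1
Max frequency = 2
Mode = 17

Mode = 17


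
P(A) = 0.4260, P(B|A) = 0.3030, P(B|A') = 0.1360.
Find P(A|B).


P(B) = P(B|A)*P(A) + P(B|A')*P(A')
= 0.3030*0.4260 + 0.1360*0.5740
= 0.129078 + 0.078064 = 0.207142
P(A|B) = 0.129078/0.207142 = 0.6231

P(A|B) = 0.6231


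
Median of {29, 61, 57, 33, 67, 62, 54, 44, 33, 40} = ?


Sorted: 29, 33, 33, 40, 44, 54, 57, 61, 62, 67
n = 10 (even)
Middle values: 44 and 54
Median = (44+54)/2 = 49.0000

Median = 49.0000


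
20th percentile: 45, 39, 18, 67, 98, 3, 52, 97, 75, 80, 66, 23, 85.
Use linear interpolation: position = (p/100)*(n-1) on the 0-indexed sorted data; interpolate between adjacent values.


Sorted: 3, 18, 23, 39, 45, 52, 66, 67, 75, 80, 85, 97, 98
n = 13
Index = 20/100 * 12 = 2.4000
Lower = data[2] = 23, Upper = data[3] = 39
P20 = 23 + 0.4000*(16) = 29.4000

P20 = 29.4000


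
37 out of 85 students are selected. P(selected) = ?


P = 37/85 = 0.4353

P = 0.4353


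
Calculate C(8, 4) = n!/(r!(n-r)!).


C(8,4) = 8!/(4! × 4!)
= 40320/(24 × 24)
= 70

C(8,4) = 70


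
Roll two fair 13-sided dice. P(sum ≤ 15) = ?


Total outcomes = 13×13 = 169
Favorable (sum ≤ 15): 103
P = 103/169 = 0.6095

P = 0.6095


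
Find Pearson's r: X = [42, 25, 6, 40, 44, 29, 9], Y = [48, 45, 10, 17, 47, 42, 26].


Mean X = 27.8571, Mean Y = 33.5714
SD X = 14.396712, SD Y = 14.529351
Cov = 122.081633
r = 122.081633/(14.396712*14.529351) = 0.5836

r = 0.5836


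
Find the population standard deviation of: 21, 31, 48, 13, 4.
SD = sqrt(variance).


Mean = 23.4000
Variance = 230.6400
SD = sqrt(230.6400) = 15.1868

SD = 15.1868


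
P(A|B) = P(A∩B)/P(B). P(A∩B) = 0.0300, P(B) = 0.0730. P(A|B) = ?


P(A|B) = 0.0300/0.0730 = 0.4110

P(A|B) = 0.4110


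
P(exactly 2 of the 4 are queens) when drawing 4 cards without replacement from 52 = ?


Hypergeometric: P(X=2) = C(4,2)·C(48,2) / C(52,4)
= 6 × 1128 / 270725
= 6768/270725 = 0.0250

P = 0.0250


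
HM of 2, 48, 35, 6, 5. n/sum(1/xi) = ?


Sum of reciprocals = 1/2 + 1/48 + 1/35 + 1/6 + 1/5 = 0.916071
HM = 5/0.916071 = 5.4581

HM = 5.4581


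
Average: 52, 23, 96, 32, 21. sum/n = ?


Sum = 52 + 23 + 96 + 32 + 21 = 224
n = 5
Mean = 224/5 = 44.8000

Mean = 44.8000


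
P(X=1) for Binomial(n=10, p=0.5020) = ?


C(10,1) = 10
p^1 = 0.502000
(1-p)^9 = 0.001884
P = 10 * 0.502000 * 0.001884 = 0.0095

P(X=1) = 0.0095


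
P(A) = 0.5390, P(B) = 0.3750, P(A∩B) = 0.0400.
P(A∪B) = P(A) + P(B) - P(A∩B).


P(A∪B) = 0.5390 + 0.3750 - 0.0400
= 0.9140 - 0.0400
= 0.8740

P(A∪B) = 0.8740


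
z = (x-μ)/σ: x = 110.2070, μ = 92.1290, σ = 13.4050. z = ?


z = (110.2070 - 92.1290)/13.4050
= 18.0780/13.4050
= 1.3486

z = 1.3486


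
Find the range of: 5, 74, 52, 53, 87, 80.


Max = 87, Min = 5
Range = 87 - 5 = 82

Range = 82


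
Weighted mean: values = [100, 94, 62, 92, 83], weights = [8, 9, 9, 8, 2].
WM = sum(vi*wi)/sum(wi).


Numerator = 100*8 + 94*9 + 62*9 + 92*8 + 83*2 = 3106
Denominator = 8 + 9 + 9 + 8 + 2 = 36
WM = 3106/36 = 86.2778

WM = 86.2778


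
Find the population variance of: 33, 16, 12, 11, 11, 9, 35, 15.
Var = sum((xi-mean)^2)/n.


Mean = 17.7500
Squared deviations: 232.5625, 3.0625, 33.0625, 45.5625, 45.5625, 76.5625, 297.5625, 7.5625
Sum = 741.5000
Variance = 741.5000/8 = 92.6875

Variance = 92.6875


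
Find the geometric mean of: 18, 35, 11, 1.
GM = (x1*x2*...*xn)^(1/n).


Product = 18 × 35 × 11 × 1 = 6930
GM = 6930^(1/4) = 9.1240

GM = 9.1240


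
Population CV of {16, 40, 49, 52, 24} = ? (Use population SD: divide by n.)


Mean = 36.2000
SD = 14.0342
CV = (14.0342/36.2000)*100 = 38.7686%

CV = 38.7686%


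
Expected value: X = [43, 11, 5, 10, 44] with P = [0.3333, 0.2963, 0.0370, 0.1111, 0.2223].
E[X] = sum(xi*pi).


E[X] = 43*0.3333 + 11*0.2963 + 5*0.0370 + 10*0.1111 + 44*0.2223
= 14.3319 + 3.2593 + 0.1850 + 1.1110 + 9.7812
= 28.6684

E[X] = 28.6684


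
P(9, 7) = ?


P(9,7) = 9!/2!
= 362880/2
= 181440

P(9,7) = 181440


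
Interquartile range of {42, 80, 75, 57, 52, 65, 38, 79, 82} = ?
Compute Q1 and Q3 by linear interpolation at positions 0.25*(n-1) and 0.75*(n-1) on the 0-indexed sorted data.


Sorted: 38, 42, 52, 57, 65, 75, 79, 80, 82
Q1 (25th %ile) = 52.0000
Q3 (75th %ile) = 79.0000
IQR = 79.0000 - 52.0000 = 27.0000

IQR = 27.0000


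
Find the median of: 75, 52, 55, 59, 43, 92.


Sorted: 43, 52, 55, 59, 75, 92
n = 6 (even)
Middle values: 55 and 59
Median = (55+59)/2 = 57.0000

Median = 57.0000


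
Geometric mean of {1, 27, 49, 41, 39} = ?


Product = 1 × 27 × 49 × 41 × 39 = 2115477
GM = 2115477^(1/5) = 18.4112

GM = 18.4112


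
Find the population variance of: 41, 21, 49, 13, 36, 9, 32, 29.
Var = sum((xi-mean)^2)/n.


Mean = 28.7500
Squared deviations: 150.0625, 60.0625, 410.0625, 248.0625, 52.5625, 390.0625, 10.5625, 0.0625
Sum = 1321.5000
Variance = 1321.5000/8 = 165.1875

Variance = 165.1875


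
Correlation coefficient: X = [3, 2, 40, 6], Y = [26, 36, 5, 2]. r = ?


Mean X = 12.7500, Mean Y = 17.2500
SD X = 15.801503, SD Y = 14.236836
Cov = -129.437500
r = -129.437500/(15.801503*14.236836) = -0.5754

r = -0.5754


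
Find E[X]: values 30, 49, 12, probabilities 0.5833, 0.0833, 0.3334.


E[X] = 30*0.5833 + 49*0.0833 + 12*0.3334
= 17.4990 + 4.0817 + 4.0008
= 25.5815

E[X] = 25.5815


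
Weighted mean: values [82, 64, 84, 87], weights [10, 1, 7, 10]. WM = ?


Numerator = 82*10 + 64*1 + 84*7 + 87*10 = 2342
Denominator = 10 + 1 + 7 + 10 = 28
WM = 2342/28 = 83.6429

WM = 83.6429


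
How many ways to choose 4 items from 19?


C(19,4) = 19!/(4! × 15!)
= 121645100408832000/(24 × 1307674368000)
= 3876

C(19,4) = 3876


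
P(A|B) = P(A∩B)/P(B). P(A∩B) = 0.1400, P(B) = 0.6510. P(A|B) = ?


P(A|B) = 0.1400/0.6510 = 0.2151

P(A|B) = 0.2151


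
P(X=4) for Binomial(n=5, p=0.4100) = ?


C(5,4) = 5
p^4 = 0.028258
(1-p)^1 = 0.590000
P = 5 * 0.028258 * 0.590000 = 0.0834

P(X=4) = 0.0834


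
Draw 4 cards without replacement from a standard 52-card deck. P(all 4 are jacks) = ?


P(all jacks) = (4/52) × (3/51) × (2/50) × (1/49)
= 3.6938e-06

P = 3.6938e-06


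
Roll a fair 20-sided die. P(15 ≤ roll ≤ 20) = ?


Favorable outcomes (15 ≤ roll ≤ 20): 6
Total outcomes = 20
P = 6/20 = 0.3000

P = 0.3000


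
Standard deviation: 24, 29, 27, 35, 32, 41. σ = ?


Mean = 31.3333
Variance = 30.8889
SD = sqrt(30.8889) = 5.5578

SD = 5.5578


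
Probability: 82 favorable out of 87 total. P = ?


P = 82/87 = 0.9425

P = 0.9425


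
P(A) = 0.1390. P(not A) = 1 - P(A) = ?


P(not A) = 1 - 0.1390 = 0.8610

P(not A) = 0.8610


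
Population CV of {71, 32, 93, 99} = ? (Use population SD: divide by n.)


Mean = 73.7500
SD = 26.2619
CV = (26.2619/73.7500)*100 = 35.6094%

CV = 35.6094%


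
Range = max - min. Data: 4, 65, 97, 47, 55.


Max = 97, Min = 4
Range = 97 - 4 = 93

Range = 93


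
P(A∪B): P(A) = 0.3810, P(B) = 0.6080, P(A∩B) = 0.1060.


P(A∪B) = 0.3810 + 0.6080 - 0.1060
= 0.9890 - 0.1060
= 0.8830

P(A∪B) = 0.8830


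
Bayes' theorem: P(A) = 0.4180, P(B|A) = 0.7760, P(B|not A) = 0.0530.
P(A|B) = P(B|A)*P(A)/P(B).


P(B) = P(B|A)*P(A) + P(B|A')*P(A')
= 0.7760*0.4180 + 0.0530*0.5820
= 0.324368 + 0.030846 = 0.355214
P(A|B) = 0.324368/0.355214 = 0.9132

P(A|B) = 0.9132


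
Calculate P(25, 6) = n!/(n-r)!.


P(25,6) = 25!/19!
= 15511210043330985984000000/121645100408832000
= 127512000

P(25,6) = 127512000


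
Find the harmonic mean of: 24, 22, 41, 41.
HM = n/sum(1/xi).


Sum of reciprocals = 1/24 + 1/22 + 1/41 + 1/41 = 0.135902
HM = 4/0.135902 = 29.4330

HM = 29.4330


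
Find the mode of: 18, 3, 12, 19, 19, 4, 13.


Frequencies: 3:1, 4:1, 12:1, 13:1, 18:1, 19:2
Max frequency = 2
Mode = 19

Mode = 19


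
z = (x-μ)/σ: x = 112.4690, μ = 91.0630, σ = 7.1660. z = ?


z = (112.4690 - 91.0630)/7.1660
= 21.4060/7.1660
= 2.9872

z = 2.9872


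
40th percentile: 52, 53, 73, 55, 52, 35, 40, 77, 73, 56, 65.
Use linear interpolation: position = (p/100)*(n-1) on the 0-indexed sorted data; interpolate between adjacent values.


Sorted: 35, 40, 52, 52, 53, 55, 56, 65, 73, 73, 77
n = 11
Index = 40/100 * 10 = 4.0000
Lower = data[4] = 53, Upper = data[5] = 55
P40 = 53 + 0*(2) = 53.0000

P40 = 53.0000


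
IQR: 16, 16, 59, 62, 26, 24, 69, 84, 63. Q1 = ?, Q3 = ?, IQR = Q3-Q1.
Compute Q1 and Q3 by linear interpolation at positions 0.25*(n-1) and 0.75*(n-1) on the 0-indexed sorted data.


Sorted: 16, 16, 24, 26, 59, 62, 63, 69, 84
Q1 (25th %ile) = 24.0000
Q3 (75th %ile) = 63.0000
IQR = 63.0000 - 24.0000 = 39.0000

IQR = 39.0000


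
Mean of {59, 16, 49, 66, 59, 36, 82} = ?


Sum = 59 + 16 + 49 + 66 + 59 + 36 + 82 = 367
n = 7
Mean = 367/7 = 52.4286

Mean = 52.4286


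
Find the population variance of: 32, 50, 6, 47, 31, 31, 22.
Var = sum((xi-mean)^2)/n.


Mean = 31.2857
Squared deviations: 0.5102, 350.2245, 639.3673, 246.9388, 0.0816, 0.0816, 86.2245
Sum = 1323.4286
Variance = 1323.4286/7 = 189.0612

Variance = 189.0612


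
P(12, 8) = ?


P(12,8) = 12!/4!
= 479001600/24
= 19958400

P(12,8) = 19958400


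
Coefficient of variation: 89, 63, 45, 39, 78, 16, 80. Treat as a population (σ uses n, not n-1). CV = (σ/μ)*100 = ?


Mean = 58.5714
SD = 24.3830
CV = (24.3830/58.5714)*100 = 41.6295%

CV = 41.6295%


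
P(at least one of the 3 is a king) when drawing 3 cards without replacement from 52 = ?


P(at least one) = 1 - P(none)
P(none) = (48/52) × (47/51) × (46/50) = 0.782624
P(at least one) = 1 - 0.782624 = 0.2174

P = 0.2174


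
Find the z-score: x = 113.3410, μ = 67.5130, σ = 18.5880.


z = (113.3410 - 67.5130)/18.5880
= 45.8280/18.5880
= 2.4655

z = 2.4655


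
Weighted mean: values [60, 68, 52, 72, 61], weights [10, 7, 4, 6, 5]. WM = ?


Numerator = 60*10 + 68*7 + 52*4 + 72*6 + 61*5 = 2021
Denominator = 10 + 7 + 4 + 6 + 5 = 32
WM = 2021/32 = 63.1562

WM = 63.1562


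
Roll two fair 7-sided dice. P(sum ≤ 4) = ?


Total outcomes = 7×7 = 49
Favorable (sum ≤ 4): 6
P = 6/49 = 0.1224

P = 0.1224


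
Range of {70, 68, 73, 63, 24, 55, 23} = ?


Max = 73, Min = 23
Range = 73 - 23 = 50

Range = 50


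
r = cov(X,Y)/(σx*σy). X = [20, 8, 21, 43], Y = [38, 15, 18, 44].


Mean X = 23.0000, Mean Y = 28.7500
SD X = 12.629331, SD Y = 12.477480
Cov = 126.250000
r = 126.250000/(12.629331*12.477480) = 0.8012

r = 0.8012


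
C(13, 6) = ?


C(13,6) = 13!/(6! × 7!)
= 6227020800/(720 × 5040)
= 1716

C(13,6) = 1716


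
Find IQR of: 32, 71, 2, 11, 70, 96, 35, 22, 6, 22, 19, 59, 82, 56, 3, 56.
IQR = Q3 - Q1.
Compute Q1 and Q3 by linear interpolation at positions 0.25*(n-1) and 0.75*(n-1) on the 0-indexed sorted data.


Sorted: 2, 3, 6, 11, 19, 22, 22, 32, 35, 56, 56, 59, 70, 71, 82, 96
Q1 (25th %ile) = 17.0000
Q3 (75th %ile) = 61.7500
IQR = 61.7500 - 17.0000 = 44.7500

IQR = 44.7500


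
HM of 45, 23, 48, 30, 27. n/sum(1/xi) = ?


Sum of reciprocals = 1/45 + 1/23 + 1/48 + 1/30 + 1/27 = 0.156904
HM = 5/0.156904 = 31.8666

HM = 31.8666


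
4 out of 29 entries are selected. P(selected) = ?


P = 4/29 = 0.1379

P = 0.1379


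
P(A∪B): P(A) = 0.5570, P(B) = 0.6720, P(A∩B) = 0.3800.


P(A∪B) = 0.5570 + 0.6720 - 0.3800
= 1.2290 - 0.3800
= 0.8490

P(A∪B) = 0.8490


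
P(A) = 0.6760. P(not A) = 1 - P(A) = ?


P(not A) = 1 - 0.6760 = 0.3240

P(not A) = 0.3240


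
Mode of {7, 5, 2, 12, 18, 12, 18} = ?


Frequencies: 2:1, 5:1, 7:1, 12:2, 18:2
Max frequency = 2
Mode = 12, 18

Mode = 12, 18


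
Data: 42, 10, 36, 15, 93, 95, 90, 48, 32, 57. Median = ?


Sorted: 10, 15, 32, 36, 42, 48, 57, 90, 93, 95
n = 10 (even)
Middle values: 42 and 48
Median = (42+48)/2 = 45.0000

Median = 45.0000


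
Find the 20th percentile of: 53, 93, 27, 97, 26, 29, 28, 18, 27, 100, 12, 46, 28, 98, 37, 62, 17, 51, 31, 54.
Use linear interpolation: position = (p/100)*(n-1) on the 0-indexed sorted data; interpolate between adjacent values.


Sorted: 12, 17, 18, 26, 27, 27, 28, 28, 29, 31, 37, 46, 51, 53, 54, 62, 93, 97, 98, 100
n = 20
Index = 20/100 * 19 = 3.8000
Lower = data[3] = 26, Upper = data[4] = 27
P20 = 26 + 0.8000*(1) = 26.8000

P20 = 26.8000


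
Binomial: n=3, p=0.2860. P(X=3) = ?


C(3,3) = 1
p^3 = 0.023394
(1-p)^0 = 1.000000
P = 1 * 0.023394 * 1.000000 = 0.0234

P(X=3) = 0.0234


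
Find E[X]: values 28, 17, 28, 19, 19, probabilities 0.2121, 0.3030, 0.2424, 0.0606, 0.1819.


E[X] = 28*0.2121 + 17*0.3030 + 28*0.2424 + 19*0.0606 + 19*0.1819
= 5.9388 + 5.1510 + 6.7872 + 1.1514 + 3.4561
= 22.4845

E[X] = 22.4845


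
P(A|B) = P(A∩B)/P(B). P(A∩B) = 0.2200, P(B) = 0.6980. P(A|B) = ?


P(A|B) = 0.2200/0.6980 = 0.3152

P(A|B) = 0.3152


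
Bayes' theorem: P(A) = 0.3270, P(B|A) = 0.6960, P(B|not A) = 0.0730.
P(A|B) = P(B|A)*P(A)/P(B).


P(B) = P(B|A)*P(A) + P(B|A')*P(A')
= 0.6960*0.3270 + 0.0730*0.6730
= 0.227592 + 0.049129 = 0.276721
P(A|B) = 0.227592/0.276721 = 0.8225

P(A|B) = 0.8225


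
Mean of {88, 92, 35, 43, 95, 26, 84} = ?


Sum = 88 + 92 + 35 + 43 + 95 + 26 + 84 = 463
n = 7
Mean = 463/7 = 66.1429

Mean = 66.1429


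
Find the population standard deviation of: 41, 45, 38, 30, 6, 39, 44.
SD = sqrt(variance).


Mean = 34.7143
Variance = 158.2041
SD = sqrt(158.2041) = 12.5779

SD = 12.5779


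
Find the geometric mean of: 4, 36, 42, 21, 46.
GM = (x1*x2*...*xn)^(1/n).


Product = 4 × 36 × 42 × 21 × 46 = 5842368
GM = 5842368^(1/5) = 22.5589

GM = 22.5589


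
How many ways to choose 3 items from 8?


C(8,3) = 8!/(3! × 5!)
= 40320/(6 × 120)
= 56

C(8,3) = 56


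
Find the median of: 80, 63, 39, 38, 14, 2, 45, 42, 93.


Sorted: 2, 14, 38, 39, 42, 45, 63, 80, 93
n = 9 (odd)
Middle value = 42

Median = 42


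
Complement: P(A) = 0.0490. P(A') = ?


P(not A) = 1 - 0.0490 = 0.9510

P(not A) = 0.9510


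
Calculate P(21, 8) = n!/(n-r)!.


P(21,8) = 21!/13!
= 51090942171709440000/6227020800
= 8204716800

P(21,8) = 8204716800


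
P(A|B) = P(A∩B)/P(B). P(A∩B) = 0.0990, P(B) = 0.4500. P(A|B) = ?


P(A|B) = 0.0990/0.4500 = 0.2200

P(A|B) = 0.2200


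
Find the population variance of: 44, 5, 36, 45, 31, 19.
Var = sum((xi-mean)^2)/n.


Mean = 30.0000
Squared deviations: 196.0000, 625.0000, 36.0000, 225.0000, 1.0000, 121.0000
Sum = 1204.0000
Variance = 1204.0000/6 = 200.6667

Variance = 200.6667


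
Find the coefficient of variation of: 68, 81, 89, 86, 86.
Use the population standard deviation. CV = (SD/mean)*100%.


Mean = 82.0000
SD = 7.4565
CV = (7.4565/82.0000)*100 = 9.0933%

CV = 9.0933%


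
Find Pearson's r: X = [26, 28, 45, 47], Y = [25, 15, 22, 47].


Mean X = 36.5000, Mean Y = 27.2500
SD X = 9.552487, SD Y = 11.966098
Cov = 72.625000
r = 72.625000/(9.552487*11.966098) = 0.6354

r = 0.6354


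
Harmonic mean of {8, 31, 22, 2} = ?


Sum of reciprocals = 1/8 + 1/31 + 1/22 + 1/2 = 0.702713
HM = 4/0.702713 = 5.6922

HM = 5.6922


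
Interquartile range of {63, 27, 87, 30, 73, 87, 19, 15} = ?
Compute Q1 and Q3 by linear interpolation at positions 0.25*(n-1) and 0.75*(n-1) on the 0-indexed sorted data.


Sorted: 15, 19, 27, 30, 63, 73, 87, 87
Q1 (25th %ile) = 25.0000
Q3 (75th %ile) = 76.5000
IQR = 76.5000 - 25.0000 = 51.5000

IQR = 51.5000


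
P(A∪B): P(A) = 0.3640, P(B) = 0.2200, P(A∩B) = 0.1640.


P(A∪B) = 0.3640 + 0.2200 - 0.1640
= 0.5840 - 0.1640
= 0.4200

P(A∪B) = 0.4200


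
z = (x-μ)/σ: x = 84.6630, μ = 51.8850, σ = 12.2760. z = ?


z = (84.6630 - 51.8850)/12.2760
= 32.7780/12.2760
= 2.6701

z = 2.6701


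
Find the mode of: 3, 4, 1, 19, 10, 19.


Frequencies: 1:1, 3:1, 4:1, 10:1, 19:2
Max frequency = 2
Mode = 19

Mode = 19


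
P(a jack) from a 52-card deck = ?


4 jacks in 52 cards
P = 4/52 = 0.0769

P = 0.0769


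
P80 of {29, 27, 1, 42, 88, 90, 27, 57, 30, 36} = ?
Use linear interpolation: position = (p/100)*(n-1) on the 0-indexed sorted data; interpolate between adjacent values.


Sorted: 1, 27, 27, 29, 30, 36, 42, 57, 88, 90
n = 10
Index = 80/100 * 9 = 7.2000
Lower = data[7] = 57, Upper = data[8] = 88
P80 = 57 + 0.2000*(31) = 63.2000

P80 = 63.2000


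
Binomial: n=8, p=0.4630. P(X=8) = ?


C(8,8) = 1
p^8 = 0.002112
(1-p)^0 = 1.000000
P = 1 * 0.002112 * 1.000000 = 0.0021

P(X=8) = 0.0021


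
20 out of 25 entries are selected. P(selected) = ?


P = 20/25 = 0.8000

P = 0.8000


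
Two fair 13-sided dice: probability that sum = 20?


Total outcomes = 13×13 = 169
Favorable (sum = 20): 7
P = 7/169 = 0.0414

P = 0.0414


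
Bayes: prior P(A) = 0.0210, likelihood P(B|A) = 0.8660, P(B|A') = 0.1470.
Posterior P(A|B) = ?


P(B) = P(B|A)*P(A) + P(B|A')*P(A')
= 0.8660*0.0210 + 0.1470*0.9790
= 0.018186 + 0.143913 = 0.162099
P(A|B) = 0.018186/0.162099 = 0.1122

P(A|B) = 0.1122


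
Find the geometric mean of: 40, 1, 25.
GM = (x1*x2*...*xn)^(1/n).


Product = 40 × 1 × 25 = 1000
GM = 1000^(1/3) = 10.0000

GM = 10.0000


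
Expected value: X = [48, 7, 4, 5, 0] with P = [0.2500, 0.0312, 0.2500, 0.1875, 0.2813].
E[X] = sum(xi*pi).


E[X] = 48*0.2500 + 7*0.0312 + 4*0.2500 + 5*0.1875 + 0*0.2813
= 12.0000 + 0.2184 + 1.0000 + 0.9375 + 0
= 14.1559

E[X] = 14.1559


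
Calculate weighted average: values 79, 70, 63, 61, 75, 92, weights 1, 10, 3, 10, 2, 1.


Numerator = 79*1 + 70*10 + 63*3 + 61*10 + 75*2 + 92*1 = 1820
Denominator = 1 + 10 + 3 + 10 + 2 + 1 = 27
WM = 1820/27 = 67.4074

WM = 67.4074


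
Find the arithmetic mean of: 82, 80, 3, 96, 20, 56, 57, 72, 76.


Sum = 82 + 80 + 3 + 96 + 20 + 56 + 57 + 72 + 76 = 542
n = 9
Mean = 542/9 = 60.2222

Mean = 60.2222


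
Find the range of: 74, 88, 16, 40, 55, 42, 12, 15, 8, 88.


Max = 88, Min = 8
Range = 88 - 8 = 80

Range = 80


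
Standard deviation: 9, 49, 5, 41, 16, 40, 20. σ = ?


Mean = 25.7143
Variance = 259.3469
SD = sqrt(259.3469) = 16.1043

SD = 16.1043


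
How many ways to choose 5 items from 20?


C(20,5) = 20!/(5! × 15!)
= 2432902008176640000/(120 × 1307674368000)
= 15504

C(20,5) = 15504


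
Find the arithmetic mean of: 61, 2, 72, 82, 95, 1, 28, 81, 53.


Sum = 61 + 2 + 72 + 82 + 95 + 1 + 28 + 81 + 53 = 475
n = 9
Mean = 475/9 = 52.7778

Mean = 52.7778


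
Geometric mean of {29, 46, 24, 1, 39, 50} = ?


Product = 29 × 46 × 24 × 1 × 39 × 50 = 62431200
GM = 62431200^(1/6) = 19.9174

GM = 19.9174


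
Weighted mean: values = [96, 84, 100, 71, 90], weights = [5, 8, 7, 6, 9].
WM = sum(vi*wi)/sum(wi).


Numerator = 96*5 + 84*8 + 100*7 + 71*6 + 90*9 = 3088
Denominator = 5 + 8 + 7 + 6 + 9 = 35
WM = 3088/35 = 88.2286

WM = 88.2286


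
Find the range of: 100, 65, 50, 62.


Max = 100, Min = 50
Range = 100 - 50 = 50

Range = 50


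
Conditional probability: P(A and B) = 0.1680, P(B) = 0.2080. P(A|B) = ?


P(A|B) = 0.1680/0.2080 = 0.8077

P(A|B) = 0.8077


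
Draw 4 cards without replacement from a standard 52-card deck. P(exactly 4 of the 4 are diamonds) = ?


Hypergeometric: P(X=4) = C(13,4)·C(39,0) / C(52,4)
= 715 × 1 / 270725
= 715/270725 = 0.0026

P = 0.0026


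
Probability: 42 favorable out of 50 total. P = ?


P = 42/50 = 0.8400

P = 0.8400


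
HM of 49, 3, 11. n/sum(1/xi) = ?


Sum of reciprocals = 1/49 + 1/3 + 1/11 = 0.444651
HM = 3/0.444651 = 6.7469

HM = 6.7469


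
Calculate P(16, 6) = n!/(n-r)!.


P(16,6) = 16!/10!
= 20922789888000/3628800
= 5765760

P(16,6) = 5765760


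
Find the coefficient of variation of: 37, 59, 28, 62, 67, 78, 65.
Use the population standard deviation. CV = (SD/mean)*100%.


Mean = 56.5714
SD = 16.3607
CV = (16.3607/56.5714)*100 = 28.9205%

CV = 28.9205%


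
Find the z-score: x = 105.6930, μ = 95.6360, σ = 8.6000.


z = (105.6930 - 95.6360)/8.6000
= 10.0570/8.6000
= 1.1694

z = 1.1694


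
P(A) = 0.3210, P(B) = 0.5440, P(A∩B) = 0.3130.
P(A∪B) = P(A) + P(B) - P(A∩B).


P(A∪B) = 0.3210 + 0.5440 - 0.3130
= 0.8650 - 0.3130
= 0.5520

P(A∪B) = 0.5520


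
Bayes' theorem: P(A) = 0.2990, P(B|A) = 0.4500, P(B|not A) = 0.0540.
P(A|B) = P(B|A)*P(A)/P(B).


P(B) = P(B|A)*P(A) + P(B|A')*P(A')
= 0.4500*0.2990 + 0.0540*0.7010
= 0.134550 + 0.037854 = 0.172404
P(A|B) = 0.134550/0.172404 = 0.7804

P(A|B) = 0.7804


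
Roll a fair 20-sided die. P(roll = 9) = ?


Favorable outcomes (roll = 9): 1
Total outcomes = 20
P = 1/20 = 0.0500

P = 0.0500


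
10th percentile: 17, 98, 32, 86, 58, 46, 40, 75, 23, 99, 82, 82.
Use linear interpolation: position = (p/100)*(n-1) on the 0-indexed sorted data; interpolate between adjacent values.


Sorted: 17, 23, 32, 40, 46, 58, 75, 82, 82, 86, 98, 99
n = 12
Index = 10/100 * 11 = 1.1000
Lower = data[1] = 23, Upper = data[2] = 32
P10 = 23 + 0.1000*(9) = 23.9000

P10 = 23.9000


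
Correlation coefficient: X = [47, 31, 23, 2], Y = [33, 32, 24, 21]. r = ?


Mean X = 25.7500, Mean Y = 27.5000
SD X = 16.207637, SD Y = 5.123475
Cov = 76.125000
r = 76.125000/(16.207637*5.123475) = 0.9167

r = 0.9167


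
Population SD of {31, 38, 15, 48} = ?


Mean = 33.0000
Variance = 144.5000
SD = sqrt(144.5000) = 12.0208

SD = 12.0208


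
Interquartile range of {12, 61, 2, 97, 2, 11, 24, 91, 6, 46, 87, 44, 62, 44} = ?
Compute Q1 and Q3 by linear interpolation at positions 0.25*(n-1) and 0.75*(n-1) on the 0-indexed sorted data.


Sorted: 2, 2, 6, 11, 12, 24, 44, 44, 46, 61, 62, 87, 91, 97
Q1 (25th %ile) = 11.2500
Q3 (75th %ile) = 61.7500
IQR = 61.7500 - 11.2500 = 50.5000

IQR = 50.5000


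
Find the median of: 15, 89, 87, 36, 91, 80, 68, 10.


Sorted: 10, 15, 36, 68, 80, 87, 89, 91
n = 8 (even)
Middle values: 68 and 80
Median = (68+80)/2 = 74.0000

Median = 74.0000


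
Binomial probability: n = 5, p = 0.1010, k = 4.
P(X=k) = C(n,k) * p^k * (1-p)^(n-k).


C(5,4) = 5
p^4 = 0.000104
(1-p)^1 = 0.899000
P = 5 * 0.000104 * 0.899000 = 0.0005

P(X=4) = 0.0005


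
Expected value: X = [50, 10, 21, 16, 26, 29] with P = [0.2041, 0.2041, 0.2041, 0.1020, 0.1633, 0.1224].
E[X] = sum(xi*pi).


E[X] = 50*0.2041 + 10*0.2041 + 21*0.2041 + 16*0.1020 + 26*0.1633 + 29*0.1224
= 10.2050 + 2.0410 + 4.2861 + 1.6320 + 4.2458 + 3.5496
= 25.9595

E[X] = 25.9595


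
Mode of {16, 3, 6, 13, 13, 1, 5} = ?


Frequencies: 1:1, 3:1, 5:1, 6:1, 13:2, 16:1
Max frequency = 2
Mode = 13

Mode = 13


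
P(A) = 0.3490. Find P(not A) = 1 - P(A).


P(not A) = 1 - 0.3490 = 0.6510

P(not A) = 0.6510


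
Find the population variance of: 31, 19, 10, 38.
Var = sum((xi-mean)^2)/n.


Mean = 24.5000
Squared deviations: 42.2500, 30.2500, 210.2500, 182.2500
Sum = 465.0000
Variance = 465.0000/4 = 116.2500

Variance = 116.2500


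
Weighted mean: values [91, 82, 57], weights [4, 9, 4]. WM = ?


Numerator = 91*4 + 82*9 + 57*4 = 1330
Denominator = 4 + 9 + 4 = 17
WM = 1330/17 = 78.2353

WM = 78.2353


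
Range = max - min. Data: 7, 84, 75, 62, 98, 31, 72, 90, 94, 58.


Max = 98, Min = 7
Range = 98 - 7 = 91

Range = 91


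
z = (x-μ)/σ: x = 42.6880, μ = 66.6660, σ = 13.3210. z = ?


z = (42.6880 - 66.6660)/13.3210
= -23.9780/13.3210
= -1.8000

z = -1.8000


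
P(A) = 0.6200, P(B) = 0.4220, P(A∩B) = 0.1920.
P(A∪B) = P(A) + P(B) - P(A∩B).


P(A∪B) = 0.6200 + 0.4220 - 0.1920
= 1.0420 - 0.1920
= 0.8500

P(A∪B) = 0.8500


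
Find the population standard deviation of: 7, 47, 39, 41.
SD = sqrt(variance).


Mean = 33.5000
Variance = 242.7500
SD = sqrt(242.7500) = 15.5804

SD = 15.5804


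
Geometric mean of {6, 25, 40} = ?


Product = 6 × 25 × 40 = 6000
GM = 6000^(1/3) = 18.1712

GM = 18.1712


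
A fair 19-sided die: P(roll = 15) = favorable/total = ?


Favorable outcomes (roll = 15): 1
Total outcomes = 19
P = 1/19 = 0.0526

P = 0.0526


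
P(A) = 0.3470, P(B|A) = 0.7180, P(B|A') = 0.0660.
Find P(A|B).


P(B) = P(B|A)*P(A) + P(B|A')*P(A')
= 0.7180*0.3470 + 0.0660*0.6530
= 0.249146 + 0.043098 = 0.292244
P(A|B) = 0.249146/0.292244 = 0.8525

P(A|B) = 0.8525


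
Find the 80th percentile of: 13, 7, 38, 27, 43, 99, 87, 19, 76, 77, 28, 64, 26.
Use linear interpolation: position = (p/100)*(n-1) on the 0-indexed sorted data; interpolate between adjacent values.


Sorted: 7, 13, 19, 26, 27, 28, 38, 43, 64, 76, 77, 87, 99
n = 13
Index = 80/100 * 12 = 9.6000
Lower = data[9] = 76, Upper = data[10] = 77
P80 = 76 + 0.6000*(1) = 76.6000

P80 = 76.6000


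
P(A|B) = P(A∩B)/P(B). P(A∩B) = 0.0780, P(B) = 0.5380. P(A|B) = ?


P(A|B) = 0.0780/0.5380 = 0.1450

P(A|B) = 0.1450


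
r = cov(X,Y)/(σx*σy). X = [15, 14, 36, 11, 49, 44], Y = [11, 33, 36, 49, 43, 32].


Mean X = 28.1667, Mean Y = 34.0000
SD X = 15.355962, SD Y = 11.860298
Cov = 38.500000
r = 38.500000/(15.355962*11.860298) = 0.2114

r = 0.2114


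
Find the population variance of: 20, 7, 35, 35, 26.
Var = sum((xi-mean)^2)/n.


Mean = 24.6000
Squared deviations: 21.1600, 309.7600, 108.1600, 108.1600, 1.9600
Sum = 549.2000
Variance = 549.2000/5 = 109.8400

Variance = 109.8400


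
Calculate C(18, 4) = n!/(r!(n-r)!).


C(18,4) = 18!/(4! × 14!)
= 6402373705728000/(24 × 87178291200)
= 3060

C(18,4) = 3060


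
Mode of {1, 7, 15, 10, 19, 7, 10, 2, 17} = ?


Frequencies: 1:1, 2:1, 7:2, 10:2, 15:1, 17:1, 19:1
Max frequency = 2
Mode = 7, 10

Mode = 7, 10


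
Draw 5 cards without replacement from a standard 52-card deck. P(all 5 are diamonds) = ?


P(all diamonds) = (13/52) × (12/51) × (11/50) × (10/49) × (9/48)
= 0.0005

P = 0.0005


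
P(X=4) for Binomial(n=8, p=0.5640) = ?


C(8,4) = 70
p^4 = 0.101185
(1-p)^4 = 0.036136
P = 70 * 0.101185 * 0.036136 = 0.2560

P(X=4) = 0.2560


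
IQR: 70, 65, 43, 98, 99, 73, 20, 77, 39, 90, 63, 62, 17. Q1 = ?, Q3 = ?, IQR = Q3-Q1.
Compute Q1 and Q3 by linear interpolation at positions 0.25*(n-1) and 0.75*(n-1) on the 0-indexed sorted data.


Sorted: 17, 20, 39, 43, 62, 63, 65, 70, 73, 77, 90, 98, 99
Q1 (25th %ile) = 43.0000
Q3 (75th %ile) = 77.0000
IQR = 77.0000 - 43.0000 = 34.0000

IQR = 34.0000


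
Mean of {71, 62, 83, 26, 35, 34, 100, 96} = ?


Sum = 71 + 62 + 83 + 26 + 35 + 34 + 100 + 96 = 507
n = 8
Mean = 507/8 = 63.3750

Mean = 63.3750


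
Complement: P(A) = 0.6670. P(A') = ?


P(not A) = 1 - 0.6670 = 0.3330

P(not A) = 0.3330


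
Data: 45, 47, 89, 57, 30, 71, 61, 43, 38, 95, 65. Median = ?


Sorted: 30, 38, 43, 45, 47, 57, 61, 65, 71, 89, 95
n = 11 (odd)
Middle value = 57

Median = 57


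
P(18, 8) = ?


P(18,8) = 18!/10!
= 6402373705728000/3628800
= 1764322560

P(18,8) = 1764322560


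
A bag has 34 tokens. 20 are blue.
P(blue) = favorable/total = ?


P = 20/34 = 0.5882

P = 0.5882


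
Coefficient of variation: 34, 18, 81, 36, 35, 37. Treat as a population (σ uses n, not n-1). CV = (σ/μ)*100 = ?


Mean = 40.1667
SD = 19.3685
CV = (19.3685/40.1667)*100 = 48.2203%

CV = 48.2203%


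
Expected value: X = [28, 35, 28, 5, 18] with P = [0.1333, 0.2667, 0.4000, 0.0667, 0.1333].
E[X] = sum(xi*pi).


E[X] = 28*0.1333 + 35*0.2667 + 28*0.4000 + 5*0.0667 + 18*0.1333
= 3.7324 + 9.3345 + 11.2000 + 0.3335 + 2.3994
= 26.9998

E[X] = 26.9998


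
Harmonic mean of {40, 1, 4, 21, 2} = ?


Sum of reciprocals = 1/40 + 1/1 + 1/4 + 1/21 + 1/2 = 1.822619
HM = 5/1.822619 = 2.7433

HM = 2.7433


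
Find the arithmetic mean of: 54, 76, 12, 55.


Sum = 54 + 76 + 12 + 55 = 197
n = 4
Mean = 197/4 = 49.2500

Mean = 49.2500


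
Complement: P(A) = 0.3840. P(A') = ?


P(not A) = 1 - 0.3840 = 0.6160

P(not A) = 0.6160


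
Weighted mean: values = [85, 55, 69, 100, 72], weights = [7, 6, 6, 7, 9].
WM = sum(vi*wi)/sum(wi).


Numerator = 85*7 + 55*6 + 69*6 + 100*7 + 72*9 = 2687
Denominator = 7 + 6 + 6 + 7 + 9 = 35
WM = 2687/35 = 76.7714

WM = 76.7714


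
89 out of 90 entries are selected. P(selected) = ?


P = 89/90 = 0.9889

P = 0.9889


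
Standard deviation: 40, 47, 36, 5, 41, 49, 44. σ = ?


Mean = 37.4286
Variance = 191.6735
SD = sqrt(191.6735) = 13.8446

SD = 13.8446


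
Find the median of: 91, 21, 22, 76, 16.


Sorted: 16, 21, 22, 76, 91
n = 5 (odd)
Middle value = 22

Median = 22


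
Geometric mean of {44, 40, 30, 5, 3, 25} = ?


Product = 44 × 40 × 30 × 5 × 3 × 25 = 19800000
GM = 19800000^(1/6) = 16.4479

GM = 16.4479


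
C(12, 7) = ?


C(12,7) = 12!/(7! × 5!)
= 479001600/(5040 × 120)
= 792

C(12,7) = 792


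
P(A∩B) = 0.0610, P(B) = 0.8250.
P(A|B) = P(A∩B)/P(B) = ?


P(A|B) = 0.0610/0.8250 = 0.0739

P(A|B) = 0.0739


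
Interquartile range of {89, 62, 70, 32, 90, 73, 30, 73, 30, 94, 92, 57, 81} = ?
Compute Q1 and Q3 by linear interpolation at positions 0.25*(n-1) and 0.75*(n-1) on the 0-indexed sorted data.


Sorted: 30, 30, 32, 57, 62, 70, 73, 73, 81, 89, 90, 92, 94
Q1 (25th %ile) = 57.0000
Q3 (75th %ile) = 89.0000
IQR = 89.0000 - 57.0000 = 32.0000

IQR = 32.0000


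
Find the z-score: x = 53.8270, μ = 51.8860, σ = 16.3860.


z = (53.8270 - 51.8860)/16.3860
= 1.9410/16.3860
= 0.1185

z = 0.1185


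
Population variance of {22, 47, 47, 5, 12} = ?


Mean = 26.6000
Squared deviations: 21.1600, 416.1600, 416.1600, 466.5600, 213.1600
Sum = 1533.2000
Variance = 1533.2000/5 = 306.6400

Variance = 306.6400


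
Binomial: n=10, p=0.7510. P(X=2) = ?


C(10,2) = 45
p^2 = 0.564001
(1-p)^8 = 1.477729e-05
P = 45 * 0.564001 * 1.477729e-05 = 0.0004

P(X=2) = 0.0004


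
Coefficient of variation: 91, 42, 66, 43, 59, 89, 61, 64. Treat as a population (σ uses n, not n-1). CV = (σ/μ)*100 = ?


Mean = 64.3750
SD = 17.0142
CV = (17.0142/64.3750)*100 = 26.4299%

CV = 26.4299%


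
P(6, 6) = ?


P(6,6) = 6!/0!
= 720/1
= 720

P(6,6) = 720


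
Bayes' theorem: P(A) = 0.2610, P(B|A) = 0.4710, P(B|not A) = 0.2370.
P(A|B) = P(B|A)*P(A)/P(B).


P(B) = P(B|A)*P(A) + P(B|A')*P(A')
= 0.4710*0.2610 + 0.2370*0.7390
= 0.122931 + 0.175143 = 0.298074
P(A|B) = 0.122931/0.298074 = 0.4124

P(A|B) = 0.4124


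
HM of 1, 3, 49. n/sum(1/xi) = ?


Sum of reciprocals = 1/1 + 1/3 + 1/49 = 1.353741
HM = 3/1.353741 = 2.2161

HM = 2.2161


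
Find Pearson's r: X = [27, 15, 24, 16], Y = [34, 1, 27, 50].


Mean X = 20.5000, Mean Y = 28.0000
SD X = 5.123475, SD Y = 17.677670
Cov = 21.250000
r = 21.250000/(5.123475*17.677670) = 0.2346

r = 0.2346


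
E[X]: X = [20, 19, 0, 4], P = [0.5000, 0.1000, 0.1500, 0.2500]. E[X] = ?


E[X] = 20*0.5000 + 19*0.1000 + 0*0.1500 + 4*0.2500
= 10.0000 + 1.9000 + 0 + 1.0000
= 12.9000

E[X] = 12.9000


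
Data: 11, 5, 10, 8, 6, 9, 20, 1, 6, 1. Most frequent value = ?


Frequencies: 1:2, 5:1, 6:2, 8:1, 9:1, 10:1, 11:1, 20:1
Max frequency = 2
Mode = 1, 6

Mode = 1, 6


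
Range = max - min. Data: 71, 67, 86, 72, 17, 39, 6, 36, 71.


Max = 86, Min = 6
Range = 86 - 6 = 80

Range = 80


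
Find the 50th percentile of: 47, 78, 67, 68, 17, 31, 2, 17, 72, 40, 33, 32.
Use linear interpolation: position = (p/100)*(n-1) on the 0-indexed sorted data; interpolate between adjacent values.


Sorted: 2, 17, 17, 31, 32, 33, 40, 47, 67, 68, 72, 78
n = 12
Index = 50/100 * 11 = 5.5000
Lower = data[5] = 33, Upper = data[6] = 40
P50 = 33 + 0.5000*(7) = 36.5000

P50 = 36.5000


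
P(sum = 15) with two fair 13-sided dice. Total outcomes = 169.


Total outcomes = 13×13 = 169
Favorable (sum = 15): 12
P = 12/169 = 0.0710

P = 0.0710


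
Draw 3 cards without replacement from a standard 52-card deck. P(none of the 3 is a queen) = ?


P(no queens) = (48/52) × (47/51) × (46/50)
= 0.7826

P = 0.7826


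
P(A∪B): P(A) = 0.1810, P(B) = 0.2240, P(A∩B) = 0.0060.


P(A∪B) = 0.1810 + 0.2240 - 0.0060
= 0.4050 - 0.0060
= 0.3990

P(A∪B) = 0.3990


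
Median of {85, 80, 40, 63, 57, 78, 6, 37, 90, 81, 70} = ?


Sorted: 6, 37, 40, 57, 63, 70, 78, 80, 81, 85, 90
n = 11 (odd)
Middle value = 70

Median = 70


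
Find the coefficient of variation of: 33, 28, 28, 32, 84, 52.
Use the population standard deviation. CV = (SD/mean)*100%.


Mean = 42.8333
SD = 20.1363
CV = (20.1363/42.8333)*100 = 47.0109%

CV = 47.0109%


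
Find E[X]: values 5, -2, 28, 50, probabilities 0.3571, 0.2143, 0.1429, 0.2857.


E[X] = 5*0.3571 - 2*0.2143 + 28*0.1429 + 50*0.2857
= 1.7855 - 0.4286 + 4.0012 + 14.2850
= 19.6431

E[X] = 19.6431


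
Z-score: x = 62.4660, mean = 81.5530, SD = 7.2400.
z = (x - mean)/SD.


z = (62.4660 - 81.5530)/7.2400
= -19.0870/7.2400
= -2.6363

z = -2.6363


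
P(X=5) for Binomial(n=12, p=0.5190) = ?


C(12,5) = 792
p^5 = 0.037656
(1-p)^7 = 0.005957
P = 792 * 0.037656 * 0.005957 = 0.1777

P(X=5) = 0.1777


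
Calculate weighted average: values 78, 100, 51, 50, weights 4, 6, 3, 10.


Numerator = 78*4 + 100*6 + 51*3 + 50*10 = 1565
Denominator = 4 + 6 + 3 + 10 = 23
WM = 1565/23 = 68.0435

WM = 68.0435


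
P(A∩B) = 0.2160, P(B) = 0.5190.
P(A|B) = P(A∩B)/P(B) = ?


P(A|B) = 0.2160/0.5190 = 0.4162

P(A|B) = 0.4162


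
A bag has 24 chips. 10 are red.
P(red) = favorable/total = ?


P = 10/24 = 0.4167

P = 0.4167


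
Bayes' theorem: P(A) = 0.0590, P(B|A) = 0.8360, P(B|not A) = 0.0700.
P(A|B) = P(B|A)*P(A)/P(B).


P(B) = P(B|A)*P(A) + P(B|A')*P(A')
= 0.8360*0.0590 + 0.0700*0.9410
= 0.049324 + 0.065870 = 0.115194
P(A|B) = 0.049324/0.115194 = 0.4282

P(A|B) = 0.4282


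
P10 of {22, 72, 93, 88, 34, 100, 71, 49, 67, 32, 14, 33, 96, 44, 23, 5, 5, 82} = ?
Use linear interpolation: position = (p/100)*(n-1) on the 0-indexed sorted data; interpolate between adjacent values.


Sorted: 5, 5, 14, 22, 23, 32, 33, 34, 44, 49, 67, 71, 72, 82, 88, 93, 96, 100
n = 18
Index = 10/100 * 17 = 1.7000
Lower = data[1] = 5, Upper = data[2] = 14
P10 = 5 + 0.7000*(9) = 11.3000

P10 = 11.3000


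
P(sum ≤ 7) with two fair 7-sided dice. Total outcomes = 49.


Total outcomes = 7×7 = 49
Favorable (sum ≤ 7): 21
P = 21/49 = 0.4286

P = 0.4286


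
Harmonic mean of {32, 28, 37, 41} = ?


Sum of reciprocals = 1/32 + 1/28 + 1/37 + 1/41 = 0.118382
HM = 4/0.118382 = 33.7890

HM = 33.7890


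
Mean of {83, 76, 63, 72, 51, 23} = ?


Sum = 83 + 76 + 63 + 72 + 51 + 23 = 368
n = 6
Mean = 368/6 = 61.3333

Mean = 61.3333


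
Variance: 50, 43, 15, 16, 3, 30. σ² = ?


Mean = 26.1667
Squared deviations: 568.0278, 283.3611, 124.6944, 103.3611, 536.6944, 14.6944
Sum = 1630.8333
Variance = 1630.8333/6 = 271.8056

Variance = 271.8056


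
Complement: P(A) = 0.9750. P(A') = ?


P(not A) = 1 - 0.9750 = 0.0250

P(not A) = 0.0250


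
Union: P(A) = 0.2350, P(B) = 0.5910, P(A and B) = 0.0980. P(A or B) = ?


P(A∪B) = 0.2350 + 0.5910 - 0.0980
= 0.8260 - 0.0980
= 0.7280

P(A∪B) = 0.7280


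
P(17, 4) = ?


P(17,4) = 17!/13!
= 355687428096000/6227020800
= 57120

P(17,4) = 57120


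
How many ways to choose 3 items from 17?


C(17,3) = 17!/(3! × 14!)
= 355687428096000/(6 × 87178291200)
= 680

C(17,3) = 680


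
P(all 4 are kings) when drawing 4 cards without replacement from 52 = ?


P(all kings) = (4/52) × (3/51) × (2/50) × (1/49)
= 3.6938e-06

P = 3.6938e-06


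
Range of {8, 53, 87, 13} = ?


Max = 87, Min = 8
Range = 87 - 8 = 79

Range = 79


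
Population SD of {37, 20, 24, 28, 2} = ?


Mean = 22.2000
Variance = 133.7600
SD = sqrt(133.7600) = 11.5655

SD = 11.5655


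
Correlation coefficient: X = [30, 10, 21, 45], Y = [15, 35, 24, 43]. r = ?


Mean X = 26.5000, Mean Y = 29.2500
SD X = 12.816006, SD Y = 10.638961
Cov = 34.625000
r = 34.625000/(12.816006*10.638961) = 0.2539

r = 0.2539


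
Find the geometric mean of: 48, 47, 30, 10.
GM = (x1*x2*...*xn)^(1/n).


Product = 48 × 47 × 30 × 10 = 676800
GM = 676800^(1/4) = 28.6824

GM = 28.6824


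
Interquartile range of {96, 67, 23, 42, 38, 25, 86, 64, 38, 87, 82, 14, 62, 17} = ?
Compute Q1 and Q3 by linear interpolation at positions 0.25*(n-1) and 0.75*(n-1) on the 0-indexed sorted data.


Sorted: 14, 17, 23, 25, 38, 38, 42, 62, 64, 67, 82, 86, 87, 96
Q1 (25th %ile) = 28.2500
Q3 (75th %ile) = 78.2500
IQR = 78.2500 - 28.2500 = 50.0000

IQR = 50.0000


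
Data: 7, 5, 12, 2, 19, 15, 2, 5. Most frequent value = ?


Frequencies: 2:2, 5:2, 7:1, 12:1, 15:1, 19:1
Max frequency = 2
Mode = 2, 5

Mode = 2, 5


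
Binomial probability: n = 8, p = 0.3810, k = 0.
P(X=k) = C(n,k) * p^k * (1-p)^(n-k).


C(8,0) = 1
p^0 = 1.000000
(1-p)^8 = 0.021554
P = 1 * 1.000000 * 0.021554 = 0.0216

P(X=0) = 0.0216


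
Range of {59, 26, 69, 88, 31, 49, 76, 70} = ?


Max = 88, Min = 26
Range = 88 - 26 = 62

Range = 62


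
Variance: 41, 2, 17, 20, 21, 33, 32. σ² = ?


Mean = 23.7143
Squared deviations: 298.7959, 471.5102, 45.0816, 13.7959, 7.3673, 86.2245, 68.6531
Sum = 991.4286
Variance = 991.4286/7 = 141.6327

Variance = 141.6327


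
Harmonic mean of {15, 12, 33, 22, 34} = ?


Sum of reciprocals = 1/15 + 1/12 + 1/33 + 1/22 + 1/34 = 0.255169
HM = 5/0.255169 = 19.5948

HM = 19.5948


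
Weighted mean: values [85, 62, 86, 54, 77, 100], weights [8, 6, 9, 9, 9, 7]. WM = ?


Numerator = 85*8 + 62*6 + 86*9 + 54*9 + 77*9 + 100*7 = 3705
Denominator = 8 + 6 + 9 + 9 + 9 + 7 = 48
WM = 3705/48 = 77.1875

WM = 77.1875
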